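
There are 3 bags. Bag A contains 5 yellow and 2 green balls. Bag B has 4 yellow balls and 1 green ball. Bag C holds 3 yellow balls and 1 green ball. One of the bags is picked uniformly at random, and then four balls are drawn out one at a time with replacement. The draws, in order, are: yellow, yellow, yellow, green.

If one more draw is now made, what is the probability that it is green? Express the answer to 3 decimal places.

The likelihood of the observed sequence under each hypothesis: P(data | bag A) = (5/7)(5/7)(5/7)(2/7) = 0.10412; P(data | bag B) = (4/5)(4/5)(4/5)(1/5) = 0.1024; P(data | bag C) = (3/4)(3/4)(3/4)(1/4) = 0.10547.
Multiplying each by its prior: 1/3 · 0.10412 = 0.034708, 1/3 · 0.1024 = 0.034133, 1/3 · 0.10547 = 0.035156; with total 0.104.
Normalising, the posterior is P(bag A | data) = 0.33374, P(bag B | data) = 0.32821, P(bag C | data) = 0.33805.
The predictive probability is P(green next | data) = (2/7)(0.33374) + (1/5)(0.32821) + (1/4)(0.33805) = 0.24551.

0.246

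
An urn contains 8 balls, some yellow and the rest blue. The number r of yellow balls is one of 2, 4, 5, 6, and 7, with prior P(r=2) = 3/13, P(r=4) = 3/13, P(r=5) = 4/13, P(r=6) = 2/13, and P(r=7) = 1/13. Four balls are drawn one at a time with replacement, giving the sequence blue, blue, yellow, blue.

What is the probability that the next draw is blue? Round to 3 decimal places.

Under each hypothesis, the probability of the observed sequence is: P(data | r = 2) = (6/8)(6/8)(2/8)(6/8) = 0.10547; P(data | r = 4) = (4/8)(4/8)(4/8)(4/8) = 0.0625; P(data | r = 5) = (3/8)(3/8)(5/8)(3/8) = 0.032959; P(data | r = 6) = (2/8)(2/8)(6/8)(2/8) = 0.011719; P(data | r = 7) = (1/8)(1/8)(7/8)(1/8) = 0.001709.
Weighting by the prior gives 3/13 · 0.10547 = 0.024339, 3/13 · 0.0625 = 0.014423, 4/13 · 0.032959 = 0.010141, 2/13 · 0.011719 = 0.0018029, 1/13 · 0.001709 = 0.00013146; summing to 0.050838.
The posterior is then P(r = 2 | data) = 0.47876, P(r = 4 | data) = 0.28371, P(r = 5 | data) = 0.19948, P(r = 6 | data) = 0.035464, P(r = 7 | data) = 0.0025859.
So P(blue next | data) = Σ P(blue next | H) P(H | data) = (3/4)(0.47876) + (1/2)(0.28371) + (3/8)(0.19948) + (1/4)(0.035464) + (1/8)(0.0025859) = 0.58492.

0.585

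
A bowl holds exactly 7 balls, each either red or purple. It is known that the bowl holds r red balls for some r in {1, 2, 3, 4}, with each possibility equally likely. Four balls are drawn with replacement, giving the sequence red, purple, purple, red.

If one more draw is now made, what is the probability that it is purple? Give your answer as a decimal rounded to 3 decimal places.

0.581

The likelihood of the observed sequence under each hypothesis: P(data | r = 1) = (1/7)(6/7)(6/7)(1/7) = 0.014994; P(data | r = 2) = (2/7)(5/7)(5/7)(2/7) = 0.041649; P(data | r = 3) = (3/7)(4/7)(4/7)(3/7) = 0.059975; P(data | r = 4) = (4/7)(3/7)(3/7)(4/7) = 0.059975.
The prior-weighted likelihoods are 1/4 · 0.014994 = 0.0037484, 1/4 · 0.041649 = 0.010412, 1/4 · 0.059975 = 0.014994, 1/4 · 0.059975 = 0.014994; these sum to 0.044148.
Normalising, the posterior is P(r = 1 | data) = 0.084906, P(r = 2 | data) = 0.23585, P(r = 3 | data) = 0.33962, P(r = 4 | data) = 0.33962.
So P(purple next | data) = Σ P(purple next | H) P(H | data) = (6/7)(0.084906) + (5/7)(0.23585) + (4/7)(0.33962) + (3/7)(0.33962) = 0.58086.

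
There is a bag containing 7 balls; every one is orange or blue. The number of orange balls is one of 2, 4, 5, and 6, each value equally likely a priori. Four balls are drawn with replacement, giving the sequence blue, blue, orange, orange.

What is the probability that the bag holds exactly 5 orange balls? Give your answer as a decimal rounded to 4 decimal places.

Under each hypothesis, the probability of the observed sequence is: P(data | r = 2) = (5/7)(5/7)(2/7)(2/7) = 0.041649; P(data | r = 4) = (3/7)(3/7)(4/7)(4/7) = 0.059975; P(data | r = 5) = (2/7)(2/7)(5/7)(5/7) = 0.041649; P(data | r = 6) = (1/7)(1/7)(6/7)(6/7) = 0.014994.
Multiplying each by its prior: 1/4 · 0.041649 = 0.010412, 1/4 · 0.059975 = 0.014994, 1/4 · 0.041649 = 0.010412, 1/4 · 0.014994 = 0.0037484; these sum to 0.039567.
So P(r = 5 | data) = (0.010412) / (0.039567) = 0.26316.

0.2632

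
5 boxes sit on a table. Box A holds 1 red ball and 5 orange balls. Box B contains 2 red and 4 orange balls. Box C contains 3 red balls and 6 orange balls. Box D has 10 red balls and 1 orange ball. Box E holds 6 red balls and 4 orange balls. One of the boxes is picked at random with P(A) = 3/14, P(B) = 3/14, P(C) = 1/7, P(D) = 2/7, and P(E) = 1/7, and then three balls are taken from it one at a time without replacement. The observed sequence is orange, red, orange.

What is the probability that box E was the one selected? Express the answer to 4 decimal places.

For each hypothesis, P(data | H) works out to: P(data | box A) = (5/6)(1/5)(4/4) = 1/6; P(data | box B) = (4/6)(2/5)(3/4) = 1/5; P(data | box C) = (6/9)(3/8)(5/7) = 5/28; P(data | box D) = (1/11)(10/10)(0/9) = 0; P(data | box E) = (4/10)(6/9)(3/8) = 1/10.
The prior-weighted likelihoods are 3/14 · 1/6 = 1/28, 3/14 · 1/5 = 3/70, 1/7 · 5/28 = 5/196, 2/7 · 0 = 0, 1/7 · 1/10 = 1/70; with total 29/245.
Hence P(box E | data) = (1/70) / (29/245) = 7/58.

0.1207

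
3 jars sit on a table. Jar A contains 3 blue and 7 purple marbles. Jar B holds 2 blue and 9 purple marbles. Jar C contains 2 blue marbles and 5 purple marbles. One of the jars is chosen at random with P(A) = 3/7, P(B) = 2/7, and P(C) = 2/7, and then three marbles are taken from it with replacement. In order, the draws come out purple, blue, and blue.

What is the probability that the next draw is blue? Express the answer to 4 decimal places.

0.2776

Under each hypothesis, the probability of the observed sequence is: P(data | jar A) = (7/10)(3/10)(3/10) = 0.063; P(data | jar B) = (9/11)(2/11)(2/11) = 0.027047; P(data | jar C) = (5/7)(2/7)(2/7) = 0.058309.
Multiplying each by its prior: 3/7 · 0.063 = 0.027, 2/7 · 0.027047 = 0.0077278, 2/7 · 0.058309 = 0.01666; these sum to 0.051388.
Dividing through by the total gives posterior P(jar A | data) = 0.52542, P(jar B | data) = 0.15038, P(jar C | data) = 0.3242.
So P(blue next | data) = Σ P(blue next | H) P(H | data) = (3/10)(0.52542) + (2/11)(0.15038) + (2/7)(0.3242) = 0.2776.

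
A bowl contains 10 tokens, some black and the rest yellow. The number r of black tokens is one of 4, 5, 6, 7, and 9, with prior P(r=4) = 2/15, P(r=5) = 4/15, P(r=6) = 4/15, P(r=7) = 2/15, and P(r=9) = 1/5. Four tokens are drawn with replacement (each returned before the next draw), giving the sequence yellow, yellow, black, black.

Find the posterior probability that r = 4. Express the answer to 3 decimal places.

Compute the likelihood of the observed sequence for each case: P(data | r = 4) = (6/10)(6/10)(4/10)(4/10) = 0.0576; P(data | r = 5) = (5/10)(5/10)(5/10)(5/10) = 0.0625; P(data | r = 6) = (4/10)(4/10)(6/10)(6/10) = 0.0576; P(data | r = 7) = (3/10)(3/10)(7/10)(7/10) = 0.0441; P(data | r = 9) = (1/10)(1/10)(9/10)(9/10) = 0.0081.
The prior-weighted likelihoods are 2/15 · 0.0576 = 0.00768, 4/15 · 0.0625 = 0.016667, 4/15 · 0.0576 = 0.01536, 2/15 · 0.0441 = 0.00588, 1/5 · 0.0081 = 0.00162; these sum to 0.047207.
Hence P(r = 4 | data) = (0.00768) / (0.047207) = 0.16269.

0.163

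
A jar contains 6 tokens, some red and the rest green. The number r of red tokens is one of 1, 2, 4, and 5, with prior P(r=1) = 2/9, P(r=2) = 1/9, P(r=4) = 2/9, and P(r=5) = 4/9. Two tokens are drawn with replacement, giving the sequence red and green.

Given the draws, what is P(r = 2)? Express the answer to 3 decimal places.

Under each hypothesis, the probability of the observed sequence is: P(data | r = 1) = (1/6)(5/6) = 5/36; P(data | r = 2) = (2/6)(4/6) = 2/9; P(data | r = 4) = (4/6)(2/6) = 2/9; P(data | r = 5) = (5/6)(1/6) = 5/36.
Multiplying each by its prior: 2/9 · 5/36 = 5/162, 1/9 · 2/9 = 2/81, 2/9 · 2/9 = 4/81, 4/9 · 5/36 = 5/81; summing to 1/6.
So P(r = 2 | data) = (2/81) / (1/6) = 4/27.

0.148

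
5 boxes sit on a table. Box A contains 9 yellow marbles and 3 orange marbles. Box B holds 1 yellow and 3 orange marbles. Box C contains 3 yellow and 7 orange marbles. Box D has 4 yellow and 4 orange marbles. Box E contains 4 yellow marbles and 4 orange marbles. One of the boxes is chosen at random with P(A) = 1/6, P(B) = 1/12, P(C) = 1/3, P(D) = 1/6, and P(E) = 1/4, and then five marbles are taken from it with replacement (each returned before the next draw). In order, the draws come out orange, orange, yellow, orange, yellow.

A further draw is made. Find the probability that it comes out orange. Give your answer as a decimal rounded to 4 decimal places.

Compute the likelihood of the observed sequence for each case: P(data | box A) = (3/12)(3/12)(9/12)(3/12)(9/12) = 0.0087891; P(data | box B) = (3/4)(3/4)(1/4)(3/4)(1/4) = 0.026367; P(data | box C) = (7/10)(7/10)(3/10)(7/10)(3/10) = 0.03087; P(data | box D) = (4/8)(4/8)(4/8)(4/8)(4/8) = 0.03125; P(data | box E) = (4/8)(4/8)(4/8)(4/8)(4/8) = 0.03125.
Multiplying each by its prior: 1/6 · 0.0087891 = 0.0014648, 1/12 · 0.026367 = 0.0021973, 1/3 · 0.03087 = 0.01029, 1/6 · 0.03125 = 0.0052083, 1/4 · 0.03125 = 0.0078125; summing to 0.026973.
Normalising, the posterior is P(box A | data) = 0.054308, P(box B | data) = 0.081462, P(box C | data) = 0.38149, P(box D | data) = 0.19309, P(box E | data) = 0.28964.
So P(orange next | data) = Σ P(orange next | H) P(H | data) = (1/4)(0.054308) + (3/4)(0.081462) + (7/10)(0.38149) + (1/2)(0.19309) + (1/2)(0.28964) = 0.58309.

0.5831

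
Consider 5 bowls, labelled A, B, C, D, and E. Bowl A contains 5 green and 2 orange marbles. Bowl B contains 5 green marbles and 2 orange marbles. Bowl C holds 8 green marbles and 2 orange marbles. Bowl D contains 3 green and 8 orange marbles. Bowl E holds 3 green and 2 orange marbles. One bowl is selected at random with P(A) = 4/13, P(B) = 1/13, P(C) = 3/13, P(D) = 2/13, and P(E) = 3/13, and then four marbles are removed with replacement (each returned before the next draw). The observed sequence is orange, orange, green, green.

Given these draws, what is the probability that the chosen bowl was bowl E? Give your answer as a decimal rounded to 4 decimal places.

0.3221

For each hypothesis, P(data | H) works out to: P(data | bowl A) = (2/7)(2/7)(5/7)(5/7) = 0.041649; P(data | bowl B) = (2/7)(2/7)(5/7)(5/7) = 0.041649; P(data | bowl C) = (2/10)(2/10)(8/10)(8/10) = 0.0256; P(data | bowl D) = (8/11)(8/11)(3/11)(3/11) = 0.039342; P(data | bowl E) = (2/5)(2/5)(3/5)(3/5) = 0.0576.
Multiplying each by its prior: 4/13 · 0.041649 = 0.012815, 1/13 · 0.041649 = 0.0032038, 3/13 · 0.0256 = 0.0059077, 2/13 · 0.039342 = 0.0060526, 3/13 · 0.0576 = 0.013292; these sum to 0.041272.
Therefore the posterior P(bowl E | data) = (0.013292) / (0.041272) = 0.32207.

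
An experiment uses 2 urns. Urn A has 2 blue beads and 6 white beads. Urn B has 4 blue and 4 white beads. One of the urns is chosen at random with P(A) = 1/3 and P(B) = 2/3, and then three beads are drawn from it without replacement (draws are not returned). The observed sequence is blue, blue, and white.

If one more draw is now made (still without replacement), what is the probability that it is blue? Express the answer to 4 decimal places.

The likelihood of the observed sequence under each hypothesis: P(data | urn A) = (2/8)(1/7)(6/6) = 1/28; P(data | urn B) = (4/8)(3/7)(4/6) = 1/7.
Weighting by the prior gives 1/3 · 1/28 = 1/84, 2/3 · 1/7 = 2/21; with total 3/28.
Dividing through by the total gives posterior P(urn A | data) = 1/9, P(urn B | data) = 8/9.
Averaging over the posterior, P(blue next | data) = (0)(1/9) + (2/5)(8/9) = 16/45.

0.3556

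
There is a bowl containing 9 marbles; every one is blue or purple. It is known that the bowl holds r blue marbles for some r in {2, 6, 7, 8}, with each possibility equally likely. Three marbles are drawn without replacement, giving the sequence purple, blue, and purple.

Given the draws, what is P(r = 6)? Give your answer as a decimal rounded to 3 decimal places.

Under each hypothesis, the probability of the observed sequence is: P(data | r = 2) = (7/9)(2/8)(6/7) = 0.16667; P(data | r = 6) = (3/9)(6/8)(2/7) = 0.071429; P(data | r = 7) = (2/9)(7/8)(1/7) = 0.027778; P(data | r = 8) = (1/9)(8/8)(0/7) = 0.
Weighting by the prior gives 1/4 · 0.16667 = 0.041667, 1/4 · 0.071429 = 0.017857, 1/4 · 0.027778 = 0.0069444, 1/4 · 0 = 0; with total 0.066468.
So P(r = 6 | data) = (0.017857) / (0.066468) = 0.26866.

0.269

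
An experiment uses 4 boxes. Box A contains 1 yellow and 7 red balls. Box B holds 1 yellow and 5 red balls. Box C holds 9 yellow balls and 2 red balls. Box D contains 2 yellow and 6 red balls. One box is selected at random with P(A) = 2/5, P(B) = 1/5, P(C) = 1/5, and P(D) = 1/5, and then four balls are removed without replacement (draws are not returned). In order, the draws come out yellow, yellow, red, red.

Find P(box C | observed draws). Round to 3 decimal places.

Compute the likelihood of the observed sequence for each case: P(data | box A) = (1/8)(0/7) = 0; P(data | box B) = (1/6)(0/5) = 0; P(data | box C) = (9/11)(8/10)(2/9)(1/8) = 0.018182; P(data | box D) = (2/8)(1/7)(6/6)(5/5) = 0.035714.
The prior-weighted likelihoods are 2/5 · 0 = 0, 1/5 · 0 = 0, 1/5 · 0.018182 = 0.0036364, 1/5 · 0.035714 = 0.0071429; these sum to 0.010779.
Hence P(box C | data) = (0.0036364) / (0.010779) = 0.33735.

0.337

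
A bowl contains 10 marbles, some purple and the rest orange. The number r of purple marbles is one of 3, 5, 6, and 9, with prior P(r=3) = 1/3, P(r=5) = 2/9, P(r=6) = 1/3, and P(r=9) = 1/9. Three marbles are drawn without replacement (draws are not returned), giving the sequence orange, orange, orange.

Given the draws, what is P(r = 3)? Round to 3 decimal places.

Under each hypothesis, the probability of the observed sequence is: P(data | r = 3) = (7/10)(6/9)(5/8) = 0.29167; P(data | r = 5) = (5/10)(4/9)(3/8) = 0.083333; P(data | r = 6) = (4/10)(3/9)(2/8) = 0.033333; P(data | r = 9) = (1/10)(0/9) = 0.
Multiplying each by its prior: 1/3 · 0.29167 = 0.097222, 2/9 · 0.083333 = 0.018519, 1/3 · 0.033333 = 0.011111, 1/9 · 0 = 0; summing to 0.12685.
By Bayes' rule, P(r = 3 | data) = (0.097222) / (0.12685) = 0.76642.

0.766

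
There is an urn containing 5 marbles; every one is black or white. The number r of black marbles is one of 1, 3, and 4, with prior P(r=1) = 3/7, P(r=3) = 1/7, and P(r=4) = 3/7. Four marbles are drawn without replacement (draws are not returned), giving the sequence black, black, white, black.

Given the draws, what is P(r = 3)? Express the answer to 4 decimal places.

0.1429

For each hypothesis, P(data | H) works out to: P(data | r = 1) = (1/5)(0/4) = 0; P(data | r = 3) = (3/5)(2/4)(2/3)(1/2) = 1/10; P(data | r = 4) = (4/5)(3/4)(1/3)(2/2) = 1/5.
Weighting by the prior gives 3/7 · 0 = 0, 1/7 · 1/10 = 1/70, 3/7 · 1/5 = 3/35; these sum to 1/10.
Therefore the posterior P(r = 3 | data) = (1/70) / (1/10) = 1/7.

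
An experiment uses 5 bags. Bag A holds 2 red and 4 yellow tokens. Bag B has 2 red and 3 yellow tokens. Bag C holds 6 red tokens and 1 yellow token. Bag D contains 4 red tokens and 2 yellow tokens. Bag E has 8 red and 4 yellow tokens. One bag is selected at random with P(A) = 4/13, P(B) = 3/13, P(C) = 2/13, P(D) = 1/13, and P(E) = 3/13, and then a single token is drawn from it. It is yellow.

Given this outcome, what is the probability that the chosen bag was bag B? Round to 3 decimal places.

0.296

Under each hypothesis, the probability of this draw is: P(data | bag A) = (4/6) = 2/3; P(data | bag B) = (3/5) = 3/5; P(data | bag C) = (1/7) = 1/7; P(data | bag D) = (2/6) = 1/3; P(data | bag E) = (4/12) = 1/3.
Weighting by the prior gives 4/13 · 2/3 = 8/39, 3/13 · 3/5 = 9/65, 2/13 · 1/7 = 2/91, 1/13 · 1/3 = 1/39, 3/13 · 1/3 = 1/13; with total 213/455.
By Bayes' rule, P(bag B | data) = (9/65) / (213/455) = 21/71.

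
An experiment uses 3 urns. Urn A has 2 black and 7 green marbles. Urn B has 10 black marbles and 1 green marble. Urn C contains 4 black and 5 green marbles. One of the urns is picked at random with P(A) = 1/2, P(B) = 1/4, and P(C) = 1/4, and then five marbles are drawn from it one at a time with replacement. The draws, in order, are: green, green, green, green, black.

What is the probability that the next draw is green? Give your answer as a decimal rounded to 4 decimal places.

For each hypothesis, P(data | H) works out to: P(data | urn A) = (7/9)(7/9)(7/9)(7/9)(2/9) = 0.081322; P(data | urn B) = (1/11)(1/11)(1/11)(1/11)(10/11) = 6.2092e-05; P(data | urn C) = (5/9)(5/9)(5/9)(5/9)(4/9) = 0.042338.
Weighting by the prior gives 1/2 · 0.081322 = 0.040661, 1/4 · 6.2092e-05 = 1.5523e-05, 1/4 · 0.042338 = 0.010584; these sum to 0.051261.
Normalising, the posterior is P(urn A | data) = 0.79322, P(urn B | data) = 0.00030282, P(urn C | data) = 0.20648.
The predictive probability is P(green next | data) = (7/9)(0.79322) + (1/11)(0.00030282) + (5/9)(0.20648) = 0.73169.

0.7317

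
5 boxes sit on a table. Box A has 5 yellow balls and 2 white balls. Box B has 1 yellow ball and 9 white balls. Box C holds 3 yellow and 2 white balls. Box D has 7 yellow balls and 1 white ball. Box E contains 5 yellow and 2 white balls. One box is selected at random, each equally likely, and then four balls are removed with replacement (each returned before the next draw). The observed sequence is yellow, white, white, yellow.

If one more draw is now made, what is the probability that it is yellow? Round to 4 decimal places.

0.6544

For each hypothesis, P(data | H) works out to: P(data | box A) = (5/7)(2/7)(2/7)(5/7) = 0.041649; P(data | box B) = (1/10)(9/10)(9/10)(1/10) = 0.0081; P(data | box C) = (3/5)(2/5)(2/5)(3/5) = 0.0576; P(data | box D) = (7/8)(1/8)(1/8)(7/8) = 0.011963; P(data | box E) = (5/7)(2/7)(2/7)(5/7) = 0.041649.
The prior-weighted likelihoods are 1/5 · 0.041649 = 0.0083299, 1/5 · 0.0081 = 0.00162, 1/5 · 0.0576 = 0.01152, 1/5 · 0.011963 = 0.0023926, 1/5 · 0.041649 = 0.0083299; with total 0.032192.
The posterior is then P(box A | data) = 0.25875, P(box B | data) = 0.050323, P(box C | data) = 0.35785, P(box D | data) = 0.074321, P(box E | data) = 0.25875.
The predictive probability is P(yellow next | data) = (5/7)(0.25875) + (1/10)(0.050323) + (3/5)(0.35785) + (7/8)(0.074321) + (5/7)(0.25875) = 0.65442.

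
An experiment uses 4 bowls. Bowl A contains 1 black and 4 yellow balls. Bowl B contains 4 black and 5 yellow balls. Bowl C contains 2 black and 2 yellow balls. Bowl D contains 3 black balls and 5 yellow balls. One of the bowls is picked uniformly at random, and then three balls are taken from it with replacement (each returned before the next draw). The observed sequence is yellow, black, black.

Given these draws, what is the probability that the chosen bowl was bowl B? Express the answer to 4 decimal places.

The likelihood of the observed sequence under each hypothesis: P(data | bowl A) = (4/5)(1/5)(1/5) = 0.032; P(data | bowl B) = (5/9)(4/9)(4/9) = 0.10974; P(data | bowl C) = (2/4)(2/4)(2/4) = 0.125; P(data | bowl D) = (5/8)(3/8)(3/8) = 0.087891.
The prior-weighted likelihoods are 1/4 · 0.032 = 0.008, 1/4 · 0.10974 = 0.027435, 1/4 · 0.125 = 0.03125, 1/4 · 0.087891 = 0.021973; with total 0.088657.
So P(bowl B | data) = (0.027435) / (0.088657) = 0.30945.

0.3094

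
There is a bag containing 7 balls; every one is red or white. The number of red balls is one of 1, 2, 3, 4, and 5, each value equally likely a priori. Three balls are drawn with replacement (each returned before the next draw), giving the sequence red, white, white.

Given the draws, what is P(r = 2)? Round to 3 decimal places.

Under each hypothesis, the probability of the observed sequence is: P(data | r = 1) = (1/7)(6/7)(6/7) = 0.10496; P(data | r = 2) = (2/7)(5/7)(5/7) = 0.14577; P(data | r = 3) = (3/7)(4/7)(4/7) = 0.13994; P(data | r = 4) = (4/7)(3/7)(3/7) = 0.10496; P(data | r = 5) = (5/7)(2/7)(2/7) = 0.058309.
Multiplying each by its prior: 1/5 · 0.10496 = 0.020991, 1/5 · 0.14577 = 0.029155, 1/5 · 0.13994 = 0.027988, 1/5 · 0.10496 = 0.020991, 1/5 · 0.058309 = 0.011662; these sum to 0.11079.
Hence P(r = 2 | data) = (0.029155) / (0.11079) = 0.26316.

0.263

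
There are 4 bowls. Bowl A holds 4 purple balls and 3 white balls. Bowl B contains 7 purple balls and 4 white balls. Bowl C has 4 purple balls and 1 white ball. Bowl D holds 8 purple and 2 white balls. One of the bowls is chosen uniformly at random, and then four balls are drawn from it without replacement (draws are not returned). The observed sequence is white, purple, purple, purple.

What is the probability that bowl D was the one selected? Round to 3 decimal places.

The likelihood of the observed sequence under each hypothesis: P(data | bowl A) = (3/7)(4/6)(3/5)(2/4) = 0.085714; P(data | bowl B) = (4/11)(7/10)(6/9)(5/8) = 0.10606; P(data | bowl C) = (1/5)(4/4)(3/3)(2/2) = 0.2; P(data | bowl D) = (2/10)(8/9)(7/8)(6/7) = 0.13333.
The prior-weighted likelihoods are 1/4 · 0.085714 = 0.021429, 1/4 · 0.10606 = 0.026515, 1/4 · 0.2 = 0.05, 1/4 · 0.13333 = 0.033333; with total 0.13128.
By Bayes' rule, P(bowl D | data) = (0.033333) / (0.13128) = 0.25392.

0.254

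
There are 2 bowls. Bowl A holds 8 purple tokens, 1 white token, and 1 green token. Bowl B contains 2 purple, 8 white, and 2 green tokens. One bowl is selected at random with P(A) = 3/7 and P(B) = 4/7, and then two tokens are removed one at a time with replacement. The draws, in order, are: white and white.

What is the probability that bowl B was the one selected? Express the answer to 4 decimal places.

0.9834

Under each hypothesis, the probability of the observed sequence is: P(data | bowl A) = (1/10)(1/10) = 0.01; P(data | bowl B) = (8/12)(8/12) = 0.44444.
Multiplying each by its prior: 3/7 · 0.01 = 0.0042857, 4/7 · 0.44444 = 0.25397; these sum to 0.25825.
Therefore the posterior P(bowl B | data) = (0.25397) / (0.25825) = 0.98341.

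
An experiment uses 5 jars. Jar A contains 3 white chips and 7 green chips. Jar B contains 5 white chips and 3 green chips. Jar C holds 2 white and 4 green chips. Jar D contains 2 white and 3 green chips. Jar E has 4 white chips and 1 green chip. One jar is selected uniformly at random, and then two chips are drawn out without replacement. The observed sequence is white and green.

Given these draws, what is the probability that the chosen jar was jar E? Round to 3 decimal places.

0.158

The likelihood of the observed sequence under each hypothesis: P(data | jar A) = (3/10)(7/9) = 7/30; P(data | jar B) = (5/8)(3/7) = 15/56; P(data | jar C) = (2/6)(4/5) = 4/15; P(data | jar D) = (2/5)(3/4) = 3/10; P(data | jar E) = (4/5)(1/4) = 1/5.
Multiplying each by its prior: 1/5 · 7/30 = 7/150, 1/5 · 15/56 = 3/56, 1/5 · 4/15 = 4/75, 1/5 · 3/10 = 3/50, 1/5 · 1/5 = 1/25; these sum to 71/280.
By Bayes' rule, P(jar E | data) = (1/25) / (71/280) = 56/355.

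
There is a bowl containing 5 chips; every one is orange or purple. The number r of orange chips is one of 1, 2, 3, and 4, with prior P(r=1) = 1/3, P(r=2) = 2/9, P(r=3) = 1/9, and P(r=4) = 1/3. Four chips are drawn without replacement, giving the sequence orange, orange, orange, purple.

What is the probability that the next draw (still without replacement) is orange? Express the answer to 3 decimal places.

The likelihood of the observed sequence under each hypothesis: P(data | r = 1) = (1/5)(0/4) = 0; P(data | r = 2) = (2/5)(1/4)(0/3) = 0; P(data | r = 3) = (3/5)(2/4)(1/3)(2/2) = 1/10; P(data | r = 4) = (4/5)(3/4)(2/3)(1/2) = 1/5.
Multiplying each by its prior: 1/3 · 0 = 0, 2/9 · 0 = 0, 1/9 · 1/10 = 1/90, 1/3 · 1/5 = 1/15; summing to 7/90.
Normalising, the posterior is P(r = 1 | data) = 0, P(r = 2 | data) = 0, P(r = 3 | data) = 1/7, P(r = 4 | data) = 6/7.
So P(orange next | data) = Σ P(orange next | H) P(H | data) = (0)(1/7) + (1)(6/7) = 6/7.

0.857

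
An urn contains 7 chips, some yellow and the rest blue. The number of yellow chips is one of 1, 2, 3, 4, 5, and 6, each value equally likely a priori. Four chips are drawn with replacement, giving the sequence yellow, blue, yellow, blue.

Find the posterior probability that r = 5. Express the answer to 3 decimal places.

0.179

Under each hypothesis, the probability of the observed sequence is: P(data | r = 1) = (1/7)(6/7)(1/7)(6/7) = 0.014994; P(data | r = 2) = (2/7)(5/7)(2/7)(5/7) = 0.041649; P(data | r = 3) = (3/7)(4/7)(3/7)(4/7) = 0.059975; P(data | r = 4) = (4/7)(3/7)(4/7)(3/7) = 0.059975; P(data | r = 5) = (5/7)(2/7)(5/7)(2/7) = 0.041649; P(data | r = 6) = (6/7)(1/7)(6/7)(1/7) = 0.014994.
Weighting by the prior gives 1/6 · 0.014994 = 0.002499, 1/6 · 0.041649 = 0.0069416, 1/6 · 0.059975 = 0.0099958, 1/6 · 0.059975 = 0.0099958, 1/6 · 0.041649 = 0.0069416, 1/6 · 0.014994 = 0.002499; these sum to 0.038873.
Therefore the posterior P(r = 5 | data) = (0.0069416) / (0.038873) = 0.17857.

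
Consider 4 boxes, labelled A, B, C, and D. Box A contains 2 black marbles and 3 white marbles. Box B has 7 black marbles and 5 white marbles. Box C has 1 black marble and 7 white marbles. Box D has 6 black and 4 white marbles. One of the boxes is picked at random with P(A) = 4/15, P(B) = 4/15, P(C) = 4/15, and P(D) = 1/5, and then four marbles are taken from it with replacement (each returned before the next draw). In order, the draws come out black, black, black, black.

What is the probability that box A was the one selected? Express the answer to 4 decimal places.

0.1072

The likelihood of the observed sequence under each hypothesis: P(data | box A) = (2/5)(2/5)(2/5)(2/5) = 0.0256; P(data | box B) = (7/12)(7/12)(7/12)(7/12) = 0.11579; P(data | box C) = (1/8)(1/8)(1/8)(1/8) = 0.00024414; P(data | box D) = (6/10)(6/10)(6/10)(6/10) = 0.1296.
The prior-weighted likelihoods are 4/15 · 0.0256 = 0.0068267, 4/15 · 0.11579 = 0.030877, 4/15 · 0.00024414 = 6.5104e-05, 1/5 · 0.1296 = 0.02592; summing to 0.063689.
So P(box A | data) = (0.0068267) / (0.063689) = 0.10719.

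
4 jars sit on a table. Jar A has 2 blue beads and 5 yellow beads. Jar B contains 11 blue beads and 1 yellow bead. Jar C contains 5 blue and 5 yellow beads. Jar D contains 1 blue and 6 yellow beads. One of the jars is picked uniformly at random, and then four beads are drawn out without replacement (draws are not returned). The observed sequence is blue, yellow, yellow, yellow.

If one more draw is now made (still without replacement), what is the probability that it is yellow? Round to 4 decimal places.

For each hypothesis, P(data | H) works out to: P(data | jar A) = (2/7)(5/6)(4/5)(3/4) = 1/7; P(data | jar B) = (11/12)(1/11)(0/10) = 0; P(data | jar C) = (5/10)(5/9)(4/8)(3/7) = 5/84; P(data | jar D) = (1/7)(6/6)(5/5)(4/4) = 1/7.
Weighting by the prior gives 1/4 · 1/7 = 1/28, 1/4 · 0 = 0, 1/4 · 5/84 = 5/336, 1/4 · 1/7 = 1/28; these sum to 29/336.
Dividing through by the total gives posterior P(jar A | data) = 12/29, P(jar B | data) = 0, P(jar C | data) = 5/29, P(jar D | data) = 12/29.
Averaging over the posterior, P(yellow next | data) = (2/3)(12/29) + (1/3)(5/29) + (1)(12/29) = 65/87.

0.7471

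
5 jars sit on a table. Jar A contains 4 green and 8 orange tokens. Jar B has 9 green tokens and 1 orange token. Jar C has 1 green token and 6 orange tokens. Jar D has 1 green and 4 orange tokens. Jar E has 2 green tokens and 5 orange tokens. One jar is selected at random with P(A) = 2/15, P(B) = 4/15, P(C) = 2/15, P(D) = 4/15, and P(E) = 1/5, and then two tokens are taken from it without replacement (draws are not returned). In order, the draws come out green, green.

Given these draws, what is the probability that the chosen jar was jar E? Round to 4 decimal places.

Compute the likelihood of the observed sequence for each case: P(data | jar A) = (4/12)(3/11) = 0.090909; P(data | jar B) = (9/10)(8/9) = 0.8; P(data | jar C) = (1/7)(0/6) = 0; P(data | jar D) = (1/5)(0/4) = 0; P(data | jar E) = (2/7)(1/6) = 0.047619.
Weighting by the prior gives 2/15 · 0.090909 = 0.012121, 4/15 · 0.8 = 0.21333, 2/15 · 0 = 0, 4/15 · 0 = 0, 1/5 · 0.047619 = 0.0095238; these sum to 0.23498.
Therefore the posterior P(jar E | data) = (0.0095238) / (0.23498) = 0.040531.

0.0405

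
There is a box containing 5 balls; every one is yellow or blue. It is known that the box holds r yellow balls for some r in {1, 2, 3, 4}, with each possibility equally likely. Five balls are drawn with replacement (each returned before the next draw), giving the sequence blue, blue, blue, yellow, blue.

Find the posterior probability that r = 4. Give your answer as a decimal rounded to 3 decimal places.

Compute the likelihood of the observed sequence for each case: P(data | r = 1) = (4/5)(4/5)(4/5)(1/5)(4/5) = 0.08192; P(data | r = 2) = (3/5)(3/5)(3/5)(2/5)(3/5) = 0.05184; P(data | r = 3) = (2/5)(2/5)(2/5)(3/5)(2/5) = 0.01536; P(data | r = 4) = (1/5)(1/5)(1/5)(4/5)(1/5) = 0.00128.
Multiplying each by its prior: 1/4 · 0.08192 = 0.02048, 1/4 · 0.05184 = 0.01296, 1/4 · 0.01536 = 0.00384, 1/4 · 0.00128 = 0.00032; with total 0.0376.
Therefore the posterior P(r = 4 | data) = (0.00032) / (0.0376) = 0.0085106.

0.009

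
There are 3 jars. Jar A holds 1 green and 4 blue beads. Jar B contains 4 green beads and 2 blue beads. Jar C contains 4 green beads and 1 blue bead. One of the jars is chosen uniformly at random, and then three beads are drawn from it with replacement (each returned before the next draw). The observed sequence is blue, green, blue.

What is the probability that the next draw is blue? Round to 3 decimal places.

Under each hypothesis, the probability of the observed sequence is: P(data | jar A) = (4/5)(1/5)(4/5) = 0.128; P(data | jar B) = (2/6)(4/6)(2/6) = 0.074074; P(data | jar C) = (1/5)(4/5)(1/5) = 0.032.
The prior-weighted likelihoods are 1/3 · 0.128 = 0.042667, 1/3 · 0.074074 = 0.024691, 1/3 · 0.032 = 0.010667; these sum to 0.078025.
The posterior is then P(jar A | data) = 0.54684, P(jar B | data) = 0.31646, P(jar C | data) = 0.13671.
So P(blue next | data) = Σ P(blue next | H) P(H | data) = (4/5)(0.54684) + (1/3)(0.31646) + (1/5)(0.13671) = 0.5703.

0.570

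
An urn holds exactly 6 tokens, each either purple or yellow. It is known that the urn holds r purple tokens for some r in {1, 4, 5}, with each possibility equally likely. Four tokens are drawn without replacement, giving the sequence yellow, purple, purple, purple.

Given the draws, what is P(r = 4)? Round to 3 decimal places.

0.444

For each hypothesis, P(data | H) works out to: P(data | r = 1) = (5/6)(1/5)(0/4) = 0; P(data | r = 4) = (2/6)(4/5)(3/4)(2/3) = 2/15; P(data | r = 5) = (1/6)(5/5)(4/4)(3/3) = 1/6.
The prior-weighted likelihoods are 1/3 · 0 = 0, 1/3 · 2/15 = 2/45, 1/3 · 1/6 = 1/18; these sum to 1/10.
By Bayes' rule, P(r = 4 | data) = (2/45) / (1/10) = 4/9.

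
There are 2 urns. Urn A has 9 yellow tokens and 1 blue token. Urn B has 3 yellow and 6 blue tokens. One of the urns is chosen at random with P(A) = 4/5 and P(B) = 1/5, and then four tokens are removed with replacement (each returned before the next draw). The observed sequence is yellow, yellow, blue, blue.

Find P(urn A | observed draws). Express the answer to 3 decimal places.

0.396

The likelihood of the observed sequence under each hypothesis: P(data | urn A) = (9/10)(9/10)(1/10)(1/10) = 0.0081; P(data | urn B) = (3/9)(3/9)(6/9)(6/9) = 0.049383.
The prior-weighted likelihoods are 4/5 · 0.0081 = 0.00648, 1/5 · 0.049383 = 0.0098765; with total 0.016357.
Hence P(urn A | data) = (0.00648) / (0.016357) = 0.39617.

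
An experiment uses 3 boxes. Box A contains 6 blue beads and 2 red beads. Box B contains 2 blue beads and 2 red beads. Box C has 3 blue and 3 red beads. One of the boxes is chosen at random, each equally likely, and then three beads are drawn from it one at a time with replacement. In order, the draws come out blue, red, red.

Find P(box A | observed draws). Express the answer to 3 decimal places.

Compute the likelihood of the observed sequence for each case: P(data | box A) = (6/8)(2/8)(2/8) = 3/64; P(data | box B) = (2/4)(2/4)(2/4) = 1/8; P(data | box C) = (3/6)(3/6)(3/6) = 1/8.
Weighting by the prior gives 1/3 · 3/64 = 1/64, 1/3 · 1/8 = 1/24, 1/3 · 1/8 = 1/24; summing to 19/192.
Hence P(box A | data) = (1/64) / (19/192) = 3/19.

0.158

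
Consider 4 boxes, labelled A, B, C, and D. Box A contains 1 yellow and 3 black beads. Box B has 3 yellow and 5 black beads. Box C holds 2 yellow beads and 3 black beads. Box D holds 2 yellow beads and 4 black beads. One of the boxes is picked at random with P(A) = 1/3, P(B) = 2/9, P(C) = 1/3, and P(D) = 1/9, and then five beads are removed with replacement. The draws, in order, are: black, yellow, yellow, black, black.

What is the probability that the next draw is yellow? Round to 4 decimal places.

The likelihood of the observed sequence under each hypothesis: P(data | box A) = (3/4)(1/4)(1/4)(3/4)(3/4) = 0.026367; P(data | box B) = (5/8)(3/8)(3/8)(5/8)(5/8) = 0.034332; P(data | box C) = (3/5)(2/5)(2/5)(3/5)(3/5) = 0.03456; P(data | box D) = (4/6)(2/6)(2/6)(4/6)(4/6) = 0.032922.
Multiplying each by its prior: 1/3 · 0.026367 = 0.0087891, 2/9 · 0.034332 = 0.0076294, 1/3 · 0.03456 = 0.01152, 1/9 · 0.032922 = 0.003658; with total 0.031596.
Normalising, the posterior is P(box A | data) = 0.27817, P(box B | data) = 0.24146, P(box C | data) = 0.3646, P(box D | data) = 0.11577.
So P(yellow next | data) = Σ P(yellow next | H) P(H | data) = (1/4)(0.27817) + (3/8)(0.24146) + (2/5)(0.3646) + (1/3)(0.11577) = 0.34452.

0.3445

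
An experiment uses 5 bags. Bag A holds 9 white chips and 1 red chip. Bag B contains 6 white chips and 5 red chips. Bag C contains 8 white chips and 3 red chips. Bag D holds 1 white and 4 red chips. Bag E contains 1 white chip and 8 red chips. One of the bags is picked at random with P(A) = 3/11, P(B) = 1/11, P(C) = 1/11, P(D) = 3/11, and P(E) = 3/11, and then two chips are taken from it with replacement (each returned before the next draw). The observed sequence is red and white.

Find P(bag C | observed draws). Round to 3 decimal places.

0.133

Compute the likelihood of the observed sequence for each case: P(data | bag A) = (1/10)(9/10) = 0.09; P(data | bag B) = (5/11)(6/11) = 0.24793; P(data | bag C) = (3/11)(8/11) = 0.19835; P(data | bag D) = (4/5)(1/5) = 0.16; P(data | bag E) = (8/9)(1/9) = 0.098765.
The prior-weighted likelihoods are 3/11 · 0.09 = 0.024545, 1/11 · 0.24793 = 0.022539, 1/11 · 0.19835 = 0.018032, 3/11 · 0.16 = 0.043636, 3/11 · 0.098765 = 0.026936; with total 0.13569.
So P(bag C | data) = (0.018032) / (0.13569) = 0.13289.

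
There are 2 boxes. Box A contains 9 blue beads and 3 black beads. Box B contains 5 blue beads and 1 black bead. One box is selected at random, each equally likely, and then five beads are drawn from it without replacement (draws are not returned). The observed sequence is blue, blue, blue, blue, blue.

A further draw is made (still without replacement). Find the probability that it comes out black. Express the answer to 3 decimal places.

0.721

The likelihood of the observed sequence under each hypothesis: P(data | box A) = (9/12)(8/11)(7/10)(6/9)(5/8) = 7/44; P(data | box B) = (5/6)(4/5)(3/4)(2/3)(1/2) = 1/6.
Weighting by the prior gives 1/2 · 7/44 = 7/88, 1/2 · 1/6 = 1/12; these sum to 43/264.
The posterior is then P(box A | data) = 21/43, P(box B | data) = 22/43.
The predictive probability is P(black next | data) = (3/7)(21/43) + (1)(22/43) = 31/43.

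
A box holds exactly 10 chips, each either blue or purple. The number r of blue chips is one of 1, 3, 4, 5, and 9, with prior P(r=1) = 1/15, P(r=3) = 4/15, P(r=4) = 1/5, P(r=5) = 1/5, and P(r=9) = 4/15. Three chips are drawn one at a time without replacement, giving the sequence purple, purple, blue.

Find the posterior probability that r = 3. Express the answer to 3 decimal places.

Under each hypothesis, the probability of the observed sequence is: P(data | r = 1) = (9/10)(8/9)(1/8) = 1/10; P(data | r = 3) = (7/10)(6/9)(3/8) = 7/40; P(data | r = 4) = (6/10)(5/9)(4/8) = 1/6; P(data | r = 5) = (5/10)(4/9)(5/8) = 5/36; P(data | r = 9) = (1/10)(0/9) = 0.
The prior-weighted likelihoods are 1/15 · 1/10 = 1/150, 4/15 · 7/40 = 7/150, 1/5 · 1/6 = 1/30, 1/5 · 5/36 = 1/36, 4/15 · 0 = 0; these sum to 103/900.
Hence P(r = 3 | data) = (7/150) / (103/900) = 42/103.

0.408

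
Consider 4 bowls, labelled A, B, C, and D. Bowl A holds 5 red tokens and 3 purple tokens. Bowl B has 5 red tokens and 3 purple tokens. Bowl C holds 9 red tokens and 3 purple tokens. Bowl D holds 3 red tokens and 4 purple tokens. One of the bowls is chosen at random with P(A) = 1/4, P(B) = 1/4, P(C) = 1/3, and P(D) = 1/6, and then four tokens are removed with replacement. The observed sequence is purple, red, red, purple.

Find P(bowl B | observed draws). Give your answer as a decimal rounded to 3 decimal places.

0.279

The likelihood of the observed sequence under each hypothesis: P(data | bowl A) = (3/8)(5/8)(5/8)(3/8) = 0.054932; P(data | bowl B) = (3/8)(5/8)(5/8)(3/8) = 0.054932; P(data | bowl C) = (3/12)(9/12)(9/12)(3/12) = 0.035156; P(data | bowl D) = (4/7)(3/7)(3/7)(4/7) = 0.059975.
The prior-weighted likelihoods are 1/4 · 0.054932 = 0.013733, 1/4 · 0.054932 = 0.013733, 1/3 · 0.035156 = 0.011719, 1/6 · 0.059975 = 0.0099958; summing to 0.04918.
Hence P(bowl B | data) = (0.013733) / (0.04918) = 0.27924.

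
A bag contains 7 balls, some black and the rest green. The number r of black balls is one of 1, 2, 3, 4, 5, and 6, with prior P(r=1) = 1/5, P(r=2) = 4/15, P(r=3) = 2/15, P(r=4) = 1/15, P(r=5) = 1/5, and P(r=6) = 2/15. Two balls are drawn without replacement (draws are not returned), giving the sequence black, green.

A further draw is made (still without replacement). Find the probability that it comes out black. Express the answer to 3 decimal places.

0.447

Under each hypothesis, the probability of the observed sequence is: P(data | r = 1) = (1/7)(6/6) = 1/7; P(data | r = 2) = (2/7)(5/6) = 5/21; P(data | r = 3) = (3/7)(4/6) = 2/7; P(data | r = 4) = (4/7)(3/6) = 2/7; P(data | r = 5) = (5/7)(2/6) = 5/21; P(data | r = 6) = (6/7)(1/6) = 1/7.
Weighting by the prior gives 1/5 · 1/7 = 1/35, 4/15 · 5/21 = 4/63, 2/15 · 2/7 = 4/105, 1/15 · 2/7 = 2/105, 1/5 · 5/21 = 1/21, 2/15 · 1/7 = 2/105; summing to 68/315.
The posterior is then P(r = 1 | data) = 9/68, P(r = 2 | data) = 5/17, P(r = 3 | data) = 3/17, P(r = 4 | data) = 3/34, P(r = 5 | data) = 15/68, P(r = 6 | data) = 3/34.
So P(black next | data) = Σ P(black next | H) P(H | data) = (0)(9/68) + (1/5)(5/17) + (2/5)(3/17) + (3/5)(3/34) + (4/5)(15/68) + (1)(3/34) = 38/85.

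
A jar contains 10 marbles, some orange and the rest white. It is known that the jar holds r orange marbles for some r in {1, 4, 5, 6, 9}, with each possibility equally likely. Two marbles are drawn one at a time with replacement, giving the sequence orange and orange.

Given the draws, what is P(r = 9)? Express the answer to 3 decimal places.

0.509

Compute the likelihood of the observed sequence for each case: P(data | r = 1) = (1/10)(1/10) = 1/100; P(data | r = 4) = (4/10)(4/10) = 4/25; P(data | r = 5) = (5/10)(5/10) = 1/4; P(data | r = 6) = (6/10)(6/10) = 9/25; P(data | r = 9) = (9/10)(9/10) = 81/100.
The prior-weighted likelihoods are 1/5 · 1/100 = 1/500, 1/5 · 4/25 = 4/125, 1/5 · 1/4 = 1/20, 1/5 · 9/25 = 9/125, 1/5 · 81/100 = 81/500; summing to 159/500.
So P(r = 9 | data) = (81/500) / (159/500) = 27/53.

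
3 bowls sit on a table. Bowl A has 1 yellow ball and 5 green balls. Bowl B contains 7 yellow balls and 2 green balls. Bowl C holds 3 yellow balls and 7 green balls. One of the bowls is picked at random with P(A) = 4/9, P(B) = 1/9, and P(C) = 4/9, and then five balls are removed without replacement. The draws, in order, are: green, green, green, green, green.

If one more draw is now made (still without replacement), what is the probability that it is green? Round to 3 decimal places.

For each hypothesis, P(data | H) works out to: P(data | bowl A) = (5/6)(4/5)(3/4)(2/3)(1/2) = 1/6; P(data | bowl B) = (2/9)(1/8)(0/7) = 0; P(data | bowl C) = (7/10)(6/9)(5/8)(4/7)(3/6) = 1/12.
Weighting by the prior gives 4/9 · 1/6 = 2/27, 1/9 · 0 = 0, 4/9 · 1/12 = 1/27; summing to 1/9.
Dividing through by the total gives posterior P(bowl A | data) = 2/3, P(bowl B | data) = 0, P(bowl C | data) = 1/3.
Averaging over the posterior, P(green next | data) = (0)(2/3) + (2/5)(1/3) = 2/15.

0.133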